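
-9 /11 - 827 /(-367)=5794 /4037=1.44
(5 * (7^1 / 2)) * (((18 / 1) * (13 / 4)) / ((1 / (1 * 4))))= 4095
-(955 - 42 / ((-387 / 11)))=-123349 / 129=-956.19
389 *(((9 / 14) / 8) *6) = 10503 / 56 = 187.55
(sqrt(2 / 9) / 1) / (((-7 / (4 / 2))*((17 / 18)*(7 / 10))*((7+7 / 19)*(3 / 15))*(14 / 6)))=-1710*sqrt(2) / 40817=-0.06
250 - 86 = 164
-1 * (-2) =2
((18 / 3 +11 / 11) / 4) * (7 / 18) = 49 / 72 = 0.68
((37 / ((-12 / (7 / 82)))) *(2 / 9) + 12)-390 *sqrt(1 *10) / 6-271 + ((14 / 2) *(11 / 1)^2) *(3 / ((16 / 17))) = 2235.21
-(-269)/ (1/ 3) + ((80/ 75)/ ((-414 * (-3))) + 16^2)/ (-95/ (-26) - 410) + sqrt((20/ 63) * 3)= 2 * sqrt(105)/ 21 + 79357269977/ 98412975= 807.35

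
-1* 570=-570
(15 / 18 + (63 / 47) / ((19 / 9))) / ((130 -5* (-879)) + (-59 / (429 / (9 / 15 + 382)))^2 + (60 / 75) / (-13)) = 12065421225 / 59935150007764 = 0.00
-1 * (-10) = 10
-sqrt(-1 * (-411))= -sqrt(411)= -20.27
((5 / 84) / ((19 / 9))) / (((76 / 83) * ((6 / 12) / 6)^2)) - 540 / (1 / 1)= -1353375 / 2527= -535.57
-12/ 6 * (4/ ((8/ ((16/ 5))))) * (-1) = 16/ 5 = 3.20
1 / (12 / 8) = 2 / 3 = 0.67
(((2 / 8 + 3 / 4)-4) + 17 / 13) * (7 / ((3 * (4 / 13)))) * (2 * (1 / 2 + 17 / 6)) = -770 / 9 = -85.56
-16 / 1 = -16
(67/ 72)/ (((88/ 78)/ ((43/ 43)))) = 871/ 1056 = 0.82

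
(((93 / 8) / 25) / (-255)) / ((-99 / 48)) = 62 / 70125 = 0.00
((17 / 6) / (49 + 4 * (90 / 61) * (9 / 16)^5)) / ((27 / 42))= 951451648 / 10649648151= 0.09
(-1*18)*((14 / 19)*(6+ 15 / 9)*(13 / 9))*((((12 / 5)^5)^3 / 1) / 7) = -6142265934401765376 / 579833984375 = -10593145.80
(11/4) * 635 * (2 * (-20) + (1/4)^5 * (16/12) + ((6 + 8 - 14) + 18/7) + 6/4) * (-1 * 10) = 6745589125/10752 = 627379.94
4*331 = 1324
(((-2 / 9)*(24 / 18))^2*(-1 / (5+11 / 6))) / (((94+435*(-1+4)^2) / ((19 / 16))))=-8 / 2102193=-0.00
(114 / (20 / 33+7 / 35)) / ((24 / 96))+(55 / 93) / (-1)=367895 / 651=565.12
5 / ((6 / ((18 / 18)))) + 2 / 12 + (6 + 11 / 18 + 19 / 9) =175 / 18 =9.72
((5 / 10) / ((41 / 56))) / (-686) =-2 / 2009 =-0.00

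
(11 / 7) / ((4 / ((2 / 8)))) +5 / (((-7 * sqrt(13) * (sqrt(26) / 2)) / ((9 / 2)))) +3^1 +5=907 / 112- 45 * sqrt(2) / 182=7.75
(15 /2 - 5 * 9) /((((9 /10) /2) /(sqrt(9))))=-250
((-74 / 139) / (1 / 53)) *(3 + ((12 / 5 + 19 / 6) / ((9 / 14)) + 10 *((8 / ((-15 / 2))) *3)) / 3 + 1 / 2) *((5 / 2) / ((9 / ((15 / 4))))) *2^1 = 33993935 / 135108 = 251.61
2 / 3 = 0.67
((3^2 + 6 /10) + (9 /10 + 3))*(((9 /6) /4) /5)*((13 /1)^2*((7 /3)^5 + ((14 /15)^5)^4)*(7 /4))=27306806215829347729572333283 /1313681671142578125000000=20786.47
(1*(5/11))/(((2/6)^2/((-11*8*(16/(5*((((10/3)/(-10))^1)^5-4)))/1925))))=279936/1873025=0.15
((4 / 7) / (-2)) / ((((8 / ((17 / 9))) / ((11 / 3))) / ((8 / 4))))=-187 / 378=-0.49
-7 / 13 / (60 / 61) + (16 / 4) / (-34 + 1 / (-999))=-17620789 / 26494260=-0.67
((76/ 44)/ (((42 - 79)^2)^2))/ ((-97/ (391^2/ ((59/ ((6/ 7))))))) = -17428434/ 825888402031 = -0.00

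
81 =81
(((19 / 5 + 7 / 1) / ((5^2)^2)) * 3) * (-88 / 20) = -3564 / 15625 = -0.23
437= 437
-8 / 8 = -1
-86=-86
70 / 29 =2.41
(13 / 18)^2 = 169 / 324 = 0.52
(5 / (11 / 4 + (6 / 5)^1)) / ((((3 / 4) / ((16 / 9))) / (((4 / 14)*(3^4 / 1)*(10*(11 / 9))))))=848.70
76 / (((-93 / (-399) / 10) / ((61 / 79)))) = 6165880 / 2449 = 2517.71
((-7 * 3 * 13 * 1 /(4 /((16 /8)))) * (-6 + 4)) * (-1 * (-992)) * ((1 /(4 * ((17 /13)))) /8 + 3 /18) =877331 /17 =51607.71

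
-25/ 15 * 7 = -35/ 3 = -11.67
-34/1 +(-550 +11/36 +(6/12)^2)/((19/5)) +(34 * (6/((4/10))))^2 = 44446561/171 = 259921.41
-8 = -8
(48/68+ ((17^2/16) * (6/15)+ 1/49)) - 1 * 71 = -2100783/33320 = -63.05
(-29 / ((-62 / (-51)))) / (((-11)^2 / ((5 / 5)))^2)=-1479 / 907742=-0.00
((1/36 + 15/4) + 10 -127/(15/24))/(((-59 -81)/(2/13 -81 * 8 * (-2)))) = 1436294/819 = 1753.72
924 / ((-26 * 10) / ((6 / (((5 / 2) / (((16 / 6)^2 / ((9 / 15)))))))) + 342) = 19712 / 7101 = 2.78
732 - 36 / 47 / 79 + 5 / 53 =144066205 / 196789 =732.08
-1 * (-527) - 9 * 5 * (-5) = 752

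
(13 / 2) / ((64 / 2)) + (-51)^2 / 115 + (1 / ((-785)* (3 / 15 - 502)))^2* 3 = 26061769998099751 / 1142032443547840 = 22.82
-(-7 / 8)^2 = -49 / 64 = -0.77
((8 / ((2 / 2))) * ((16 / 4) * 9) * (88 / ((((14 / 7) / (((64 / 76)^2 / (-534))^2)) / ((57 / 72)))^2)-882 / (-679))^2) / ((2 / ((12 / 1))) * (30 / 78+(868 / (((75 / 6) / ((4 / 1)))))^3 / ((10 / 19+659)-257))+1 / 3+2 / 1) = 228402400885349640874886142789852187993388300000000 / 4171492499538544244418744999098872718847938225801703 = 0.05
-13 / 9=-1.44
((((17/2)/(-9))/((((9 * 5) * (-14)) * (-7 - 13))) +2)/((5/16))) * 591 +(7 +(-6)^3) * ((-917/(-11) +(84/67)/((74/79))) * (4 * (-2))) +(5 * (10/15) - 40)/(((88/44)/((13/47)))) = 400228316705188/2752619625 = 145399.06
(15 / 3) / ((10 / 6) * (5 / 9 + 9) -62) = -135 / 1244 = -0.11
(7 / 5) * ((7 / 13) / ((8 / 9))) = 441 / 520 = 0.85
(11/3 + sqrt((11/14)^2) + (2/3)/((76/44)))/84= 429/7448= 0.06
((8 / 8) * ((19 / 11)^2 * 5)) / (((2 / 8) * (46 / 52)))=187720 / 2783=67.45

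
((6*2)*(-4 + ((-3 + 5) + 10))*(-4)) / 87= -128 / 29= -4.41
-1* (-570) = 570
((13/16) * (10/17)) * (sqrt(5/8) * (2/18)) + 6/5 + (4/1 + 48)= 53.24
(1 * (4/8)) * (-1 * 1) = -1/2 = -0.50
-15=-15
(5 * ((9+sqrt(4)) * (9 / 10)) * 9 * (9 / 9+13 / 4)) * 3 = 45441 / 8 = 5680.12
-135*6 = -810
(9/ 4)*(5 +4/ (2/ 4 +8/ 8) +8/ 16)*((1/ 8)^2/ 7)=21/ 512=0.04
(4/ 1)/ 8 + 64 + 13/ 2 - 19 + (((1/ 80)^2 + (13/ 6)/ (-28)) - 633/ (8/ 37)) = -386494379/ 134400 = -2875.70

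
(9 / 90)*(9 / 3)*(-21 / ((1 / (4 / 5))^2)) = -504 / 125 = -4.03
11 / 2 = 5.50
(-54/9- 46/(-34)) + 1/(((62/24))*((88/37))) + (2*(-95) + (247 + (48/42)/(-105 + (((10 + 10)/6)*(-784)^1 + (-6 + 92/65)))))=2263008428221/43092382102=52.52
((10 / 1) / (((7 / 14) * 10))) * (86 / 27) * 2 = 344 / 27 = 12.74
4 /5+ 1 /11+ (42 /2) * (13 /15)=210 /11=19.09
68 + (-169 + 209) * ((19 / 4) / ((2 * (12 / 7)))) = 1481 / 12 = 123.42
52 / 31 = 1.68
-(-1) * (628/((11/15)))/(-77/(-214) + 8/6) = 6047640/11957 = 505.78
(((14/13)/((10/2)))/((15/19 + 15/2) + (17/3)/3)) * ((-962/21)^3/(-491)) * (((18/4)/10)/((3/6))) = 7807045584/2093734475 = 3.73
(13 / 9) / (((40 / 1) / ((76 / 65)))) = 19 / 450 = 0.04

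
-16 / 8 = -2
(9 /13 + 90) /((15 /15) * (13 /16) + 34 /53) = 111088 /1781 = 62.37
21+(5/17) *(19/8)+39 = 8255/136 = 60.70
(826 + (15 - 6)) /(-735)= -1.14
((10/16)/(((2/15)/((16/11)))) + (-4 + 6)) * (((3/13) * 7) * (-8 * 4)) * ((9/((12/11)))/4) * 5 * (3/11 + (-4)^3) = 42838110/143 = 299567.20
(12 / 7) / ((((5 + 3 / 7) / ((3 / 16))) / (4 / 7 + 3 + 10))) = 45 / 56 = 0.80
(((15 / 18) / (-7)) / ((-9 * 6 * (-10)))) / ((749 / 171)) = -19 / 377496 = -0.00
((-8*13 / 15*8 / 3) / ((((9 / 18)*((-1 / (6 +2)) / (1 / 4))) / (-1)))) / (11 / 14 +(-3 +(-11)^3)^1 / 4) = 23296 / 104805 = 0.22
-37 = -37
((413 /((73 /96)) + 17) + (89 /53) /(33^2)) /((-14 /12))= -4719993820 /9831129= -480.11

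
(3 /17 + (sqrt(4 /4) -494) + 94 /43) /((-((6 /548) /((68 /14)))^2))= 610333044736 /6321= 96556406.38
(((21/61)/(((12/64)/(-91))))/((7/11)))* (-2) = 32032/61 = 525.11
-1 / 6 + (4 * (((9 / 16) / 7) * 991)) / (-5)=-26827 / 420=-63.87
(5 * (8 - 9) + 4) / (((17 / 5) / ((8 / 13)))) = -40 / 221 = -0.18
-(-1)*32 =32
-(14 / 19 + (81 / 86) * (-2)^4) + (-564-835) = -1155897 / 817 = -1414.81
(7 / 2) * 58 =203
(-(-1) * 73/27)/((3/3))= 73/27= 2.70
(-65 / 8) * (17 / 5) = -221 / 8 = -27.62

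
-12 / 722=-6 / 361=-0.02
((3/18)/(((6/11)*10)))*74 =407/180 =2.26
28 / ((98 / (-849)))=-1698 / 7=-242.57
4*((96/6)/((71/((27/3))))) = 576/71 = 8.11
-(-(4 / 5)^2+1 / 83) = 1303 / 2075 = 0.63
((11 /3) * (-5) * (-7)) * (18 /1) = 2310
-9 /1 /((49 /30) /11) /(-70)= 297 /343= 0.87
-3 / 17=-0.18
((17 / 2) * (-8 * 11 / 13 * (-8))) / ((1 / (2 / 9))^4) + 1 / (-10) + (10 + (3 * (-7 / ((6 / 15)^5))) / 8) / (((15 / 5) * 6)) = -2765065393 / 218350080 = -12.66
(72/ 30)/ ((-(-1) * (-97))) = -12/ 485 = -0.02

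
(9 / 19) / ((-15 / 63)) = -189 / 95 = -1.99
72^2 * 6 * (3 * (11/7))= 1026432/7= 146633.14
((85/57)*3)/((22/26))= 1105/209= 5.29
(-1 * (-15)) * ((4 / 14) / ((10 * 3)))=1 / 7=0.14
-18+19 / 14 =-233 / 14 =-16.64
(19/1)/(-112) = -19/112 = -0.17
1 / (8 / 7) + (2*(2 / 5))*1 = 67 / 40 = 1.68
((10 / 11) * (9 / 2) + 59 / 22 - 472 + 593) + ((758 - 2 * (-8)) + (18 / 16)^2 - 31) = 613915 / 704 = 872.04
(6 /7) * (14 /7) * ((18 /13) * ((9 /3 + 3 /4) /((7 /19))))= 15390 /637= 24.16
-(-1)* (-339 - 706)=-1045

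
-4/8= -1/2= -0.50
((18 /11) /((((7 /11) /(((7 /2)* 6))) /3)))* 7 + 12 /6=1136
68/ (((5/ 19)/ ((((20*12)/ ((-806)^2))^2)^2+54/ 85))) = 164.16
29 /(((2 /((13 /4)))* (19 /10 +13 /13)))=65 /4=16.25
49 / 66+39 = 2623 / 66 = 39.74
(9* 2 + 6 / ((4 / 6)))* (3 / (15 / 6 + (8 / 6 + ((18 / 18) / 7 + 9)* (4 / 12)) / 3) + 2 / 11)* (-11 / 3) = -46404 / 499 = -92.99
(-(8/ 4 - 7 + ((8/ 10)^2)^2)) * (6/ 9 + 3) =16.83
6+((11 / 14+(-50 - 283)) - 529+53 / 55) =-657773 / 770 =-854.25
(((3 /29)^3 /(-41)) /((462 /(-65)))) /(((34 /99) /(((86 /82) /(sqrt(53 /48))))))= 226395*sqrt(159) /258573812063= 0.00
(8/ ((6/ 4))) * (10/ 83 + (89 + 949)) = 1378624/ 249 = 5536.64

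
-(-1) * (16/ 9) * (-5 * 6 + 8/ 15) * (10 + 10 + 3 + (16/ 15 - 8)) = -1704352/ 2025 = -841.66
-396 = -396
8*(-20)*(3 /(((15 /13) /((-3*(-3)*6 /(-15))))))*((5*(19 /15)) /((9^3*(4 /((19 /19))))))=3952 /1215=3.25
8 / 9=0.89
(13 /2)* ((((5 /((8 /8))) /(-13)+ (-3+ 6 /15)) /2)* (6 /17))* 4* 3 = -3492 /85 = -41.08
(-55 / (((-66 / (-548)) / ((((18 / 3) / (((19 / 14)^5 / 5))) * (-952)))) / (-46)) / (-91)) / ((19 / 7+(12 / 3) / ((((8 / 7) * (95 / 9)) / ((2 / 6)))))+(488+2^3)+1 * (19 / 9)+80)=29040095153664000 / 11780945289919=2465.01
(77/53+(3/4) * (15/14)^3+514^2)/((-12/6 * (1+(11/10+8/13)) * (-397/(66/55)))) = 5993972106135/40761971824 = 147.05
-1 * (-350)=350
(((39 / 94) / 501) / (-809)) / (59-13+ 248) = -0.00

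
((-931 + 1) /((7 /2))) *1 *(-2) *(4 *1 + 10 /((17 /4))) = 401760 /119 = 3376.13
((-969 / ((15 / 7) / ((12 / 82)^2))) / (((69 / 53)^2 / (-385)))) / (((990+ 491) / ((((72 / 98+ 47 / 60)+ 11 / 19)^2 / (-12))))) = -4287595698067 / 7877423005200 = -0.54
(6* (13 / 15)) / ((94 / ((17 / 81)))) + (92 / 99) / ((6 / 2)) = 67291 / 209385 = 0.32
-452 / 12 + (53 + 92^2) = 25438 / 3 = 8479.33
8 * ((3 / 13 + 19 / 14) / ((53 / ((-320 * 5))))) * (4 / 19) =-7398400 / 91637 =-80.74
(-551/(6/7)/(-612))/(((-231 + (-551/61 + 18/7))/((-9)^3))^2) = 9.90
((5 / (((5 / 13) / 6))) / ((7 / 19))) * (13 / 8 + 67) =406809 / 28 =14528.89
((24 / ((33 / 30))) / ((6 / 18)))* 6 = 392.73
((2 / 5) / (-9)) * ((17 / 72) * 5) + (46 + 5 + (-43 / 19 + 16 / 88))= 3309023 / 67716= 48.87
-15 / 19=-0.79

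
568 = 568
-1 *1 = -1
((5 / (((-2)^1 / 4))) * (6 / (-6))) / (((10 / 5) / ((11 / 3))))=55 / 3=18.33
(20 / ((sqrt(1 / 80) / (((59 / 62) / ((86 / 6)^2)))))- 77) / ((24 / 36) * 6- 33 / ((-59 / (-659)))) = 649 / 3073- 1253160 * sqrt(5) / 1232989009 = 0.21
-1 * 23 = -23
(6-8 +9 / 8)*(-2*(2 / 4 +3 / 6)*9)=63 / 4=15.75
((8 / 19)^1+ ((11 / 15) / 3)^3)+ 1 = 2485664 / 1731375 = 1.44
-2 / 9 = -0.22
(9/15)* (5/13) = 3/13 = 0.23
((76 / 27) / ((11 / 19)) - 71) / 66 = -19643 / 19602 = -1.00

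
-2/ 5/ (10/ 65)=-13/ 5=-2.60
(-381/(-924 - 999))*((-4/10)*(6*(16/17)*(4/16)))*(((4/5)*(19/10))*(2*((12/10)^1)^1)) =-2779776/6810625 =-0.41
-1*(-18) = 18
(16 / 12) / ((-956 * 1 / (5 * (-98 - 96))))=970 / 717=1.35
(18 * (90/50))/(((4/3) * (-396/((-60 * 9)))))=729/22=33.14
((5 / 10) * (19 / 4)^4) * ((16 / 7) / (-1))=-130321 / 224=-581.79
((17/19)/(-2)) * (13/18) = -221/684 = -0.32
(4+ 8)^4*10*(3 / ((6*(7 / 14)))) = 207360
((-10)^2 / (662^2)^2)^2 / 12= 625 / 27664649924304580577472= 0.00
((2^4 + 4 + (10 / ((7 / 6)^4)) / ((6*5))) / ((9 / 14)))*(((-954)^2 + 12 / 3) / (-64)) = -1378035445 / 3087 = -446399.56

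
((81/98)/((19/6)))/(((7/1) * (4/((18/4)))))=2187/52136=0.04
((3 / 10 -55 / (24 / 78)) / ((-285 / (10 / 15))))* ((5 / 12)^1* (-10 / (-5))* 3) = 3569 / 3420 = 1.04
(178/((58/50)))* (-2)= -8900/29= -306.90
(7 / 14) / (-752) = -1 / 1504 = -0.00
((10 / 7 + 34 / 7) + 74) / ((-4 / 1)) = -281 / 14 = -20.07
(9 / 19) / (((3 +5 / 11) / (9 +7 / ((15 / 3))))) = 2574 / 1805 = 1.43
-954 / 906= -159 / 151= -1.05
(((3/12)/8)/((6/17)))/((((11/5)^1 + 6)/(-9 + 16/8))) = -595/7872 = -0.08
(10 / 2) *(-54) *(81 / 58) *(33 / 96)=-120285 / 928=-129.62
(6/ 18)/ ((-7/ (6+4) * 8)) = -5/ 84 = -0.06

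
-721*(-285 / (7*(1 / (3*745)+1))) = 65608425 / 2236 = 29341.87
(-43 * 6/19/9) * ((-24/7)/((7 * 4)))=172/931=0.18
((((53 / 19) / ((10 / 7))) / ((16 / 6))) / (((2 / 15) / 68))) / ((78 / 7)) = 33.51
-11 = -11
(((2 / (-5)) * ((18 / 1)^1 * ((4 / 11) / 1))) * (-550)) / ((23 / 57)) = 3568.70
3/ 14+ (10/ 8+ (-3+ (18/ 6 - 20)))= -519/ 28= -18.54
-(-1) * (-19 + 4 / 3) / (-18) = 53 / 54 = 0.98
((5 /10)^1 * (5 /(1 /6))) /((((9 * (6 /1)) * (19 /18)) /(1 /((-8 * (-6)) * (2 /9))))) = 15 /608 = 0.02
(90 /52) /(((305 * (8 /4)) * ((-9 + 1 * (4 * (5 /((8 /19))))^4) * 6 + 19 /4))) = 18 /193770724433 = 0.00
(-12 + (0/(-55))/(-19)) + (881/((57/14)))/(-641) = -450778/36537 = -12.34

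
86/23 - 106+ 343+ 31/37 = 205582/851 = 241.58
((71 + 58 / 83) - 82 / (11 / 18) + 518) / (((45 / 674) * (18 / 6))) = 93435946 / 41085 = 2274.21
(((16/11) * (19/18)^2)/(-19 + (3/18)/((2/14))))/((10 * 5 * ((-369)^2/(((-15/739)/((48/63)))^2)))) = -0.00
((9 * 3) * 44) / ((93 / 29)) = 11484 / 31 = 370.45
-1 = -1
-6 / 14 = -3 / 7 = -0.43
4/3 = 1.33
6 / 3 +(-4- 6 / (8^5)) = -32771 / 16384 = -2.00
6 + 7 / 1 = 13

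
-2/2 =-1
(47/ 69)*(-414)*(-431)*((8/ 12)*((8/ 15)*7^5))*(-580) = -1263785289088/ 3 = -421261763029.33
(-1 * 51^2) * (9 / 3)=-7803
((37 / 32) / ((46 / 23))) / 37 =1 / 64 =0.02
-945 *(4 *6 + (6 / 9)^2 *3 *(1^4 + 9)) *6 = -211680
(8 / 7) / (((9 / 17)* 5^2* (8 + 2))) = 68 / 7875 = 0.01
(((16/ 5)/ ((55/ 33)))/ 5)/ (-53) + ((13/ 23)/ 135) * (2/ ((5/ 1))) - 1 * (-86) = 353791832/ 4114125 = 85.99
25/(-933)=-25/933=-0.03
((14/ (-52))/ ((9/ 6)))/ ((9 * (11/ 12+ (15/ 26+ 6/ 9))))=-28/ 3033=-0.01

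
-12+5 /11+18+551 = 6132 /11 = 557.45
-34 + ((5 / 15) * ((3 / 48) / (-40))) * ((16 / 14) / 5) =-285601 / 8400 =-34.00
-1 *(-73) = 73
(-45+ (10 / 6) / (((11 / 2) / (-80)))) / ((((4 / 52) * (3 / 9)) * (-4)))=29705 / 44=675.11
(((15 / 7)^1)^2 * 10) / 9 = 250 / 49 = 5.10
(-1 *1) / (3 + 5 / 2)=-2 / 11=-0.18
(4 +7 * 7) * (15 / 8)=795 / 8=99.38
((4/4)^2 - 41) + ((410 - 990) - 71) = -691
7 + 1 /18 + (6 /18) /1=133 /18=7.39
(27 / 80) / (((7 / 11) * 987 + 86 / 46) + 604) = 759 / 2775040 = 0.00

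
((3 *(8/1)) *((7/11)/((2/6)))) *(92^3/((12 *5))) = 32704896/55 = 594634.47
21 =21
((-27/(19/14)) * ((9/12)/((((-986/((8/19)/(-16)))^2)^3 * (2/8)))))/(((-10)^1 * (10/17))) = 567/154610061621182297574130278400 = 0.00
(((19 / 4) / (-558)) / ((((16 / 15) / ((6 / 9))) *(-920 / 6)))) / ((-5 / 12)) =-19 / 228160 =-0.00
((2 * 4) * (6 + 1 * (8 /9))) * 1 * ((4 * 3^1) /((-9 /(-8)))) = 15872 /27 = 587.85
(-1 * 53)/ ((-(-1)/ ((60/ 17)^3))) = -11448000/ 4913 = -2330.14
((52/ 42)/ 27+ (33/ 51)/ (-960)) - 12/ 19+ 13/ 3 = 219589619/ 58605120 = 3.75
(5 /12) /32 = 5 /384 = 0.01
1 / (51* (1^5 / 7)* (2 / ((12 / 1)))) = 14 / 17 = 0.82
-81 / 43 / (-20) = 81 / 860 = 0.09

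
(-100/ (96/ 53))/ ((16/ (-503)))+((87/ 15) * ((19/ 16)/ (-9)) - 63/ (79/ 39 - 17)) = 731237381/ 420480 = 1739.05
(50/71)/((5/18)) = 2.54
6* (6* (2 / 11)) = 72 / 11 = 6.55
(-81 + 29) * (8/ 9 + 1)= -884/ 9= -98.22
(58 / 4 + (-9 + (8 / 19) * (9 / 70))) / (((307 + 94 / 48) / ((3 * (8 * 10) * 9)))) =38294208 / 986195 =38.83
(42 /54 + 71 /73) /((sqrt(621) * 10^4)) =sqrt(69) /1182600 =0.00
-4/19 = -0.21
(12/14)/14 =0.06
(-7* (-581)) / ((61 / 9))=36603 / 61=600.05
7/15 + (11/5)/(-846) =0.46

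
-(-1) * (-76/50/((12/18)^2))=-171/50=-3.42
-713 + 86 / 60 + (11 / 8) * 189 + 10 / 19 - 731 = -2695337 / 2280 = -1182.17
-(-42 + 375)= -333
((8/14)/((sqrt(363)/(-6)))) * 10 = -80 * sqrt(3)/77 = -1.80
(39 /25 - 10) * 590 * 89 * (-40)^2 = -709095040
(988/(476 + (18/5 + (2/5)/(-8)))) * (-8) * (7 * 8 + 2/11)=-32564480/35167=-926.00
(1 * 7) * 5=35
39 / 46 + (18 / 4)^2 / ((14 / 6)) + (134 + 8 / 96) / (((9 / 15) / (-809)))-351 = -524916193 / 2898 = -181130.50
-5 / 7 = -0.71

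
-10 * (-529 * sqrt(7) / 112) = 2645 * sqrt(7) / 56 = 124.96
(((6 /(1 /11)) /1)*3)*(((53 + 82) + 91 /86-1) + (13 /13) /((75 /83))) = 28982679 /1075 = 26960.63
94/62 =47/31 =1.52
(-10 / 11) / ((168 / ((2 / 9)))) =-5 / 4158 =-0.00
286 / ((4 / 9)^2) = 11583 / 8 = 1447.88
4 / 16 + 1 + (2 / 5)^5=15753 / 12500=1.26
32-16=16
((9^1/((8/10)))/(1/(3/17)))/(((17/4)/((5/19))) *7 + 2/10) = 45/2567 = 0.02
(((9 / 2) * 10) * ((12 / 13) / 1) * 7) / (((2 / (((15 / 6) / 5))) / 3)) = 2835 / 13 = 218.08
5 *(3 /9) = 5 /3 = 1.67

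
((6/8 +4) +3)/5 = 1.55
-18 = -18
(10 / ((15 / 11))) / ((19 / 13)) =286 / 57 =5.02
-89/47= -1.89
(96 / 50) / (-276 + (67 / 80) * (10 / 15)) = -1152 / 165265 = -0.01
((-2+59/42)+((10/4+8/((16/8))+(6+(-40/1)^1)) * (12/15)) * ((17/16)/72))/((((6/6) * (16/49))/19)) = -493297/9216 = -53.53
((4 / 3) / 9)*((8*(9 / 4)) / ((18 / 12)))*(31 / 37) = 496 / 333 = 1.49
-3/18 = -1/6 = -0.17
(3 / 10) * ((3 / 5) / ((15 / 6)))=9 / 125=0.07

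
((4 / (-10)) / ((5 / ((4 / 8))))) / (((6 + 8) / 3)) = -3 / 350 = -0.01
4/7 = 0.57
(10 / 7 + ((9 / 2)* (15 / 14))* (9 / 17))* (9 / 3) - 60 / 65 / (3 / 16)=7.02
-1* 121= -121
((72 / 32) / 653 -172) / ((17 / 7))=-70.82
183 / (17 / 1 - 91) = -183 / 74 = -2.47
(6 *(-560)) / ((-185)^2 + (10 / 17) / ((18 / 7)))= -25704 / 261823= -0.10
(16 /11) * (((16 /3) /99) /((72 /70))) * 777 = 580160 /9801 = 59.19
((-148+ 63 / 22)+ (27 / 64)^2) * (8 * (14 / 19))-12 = -866.49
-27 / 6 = -9 / 2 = -4.50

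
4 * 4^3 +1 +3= 260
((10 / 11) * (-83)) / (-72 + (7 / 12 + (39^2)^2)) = -1992 / 61072957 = -0.00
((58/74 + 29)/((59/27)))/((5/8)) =238032/10915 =21.81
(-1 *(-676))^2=456976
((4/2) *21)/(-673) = -42/673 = -0.06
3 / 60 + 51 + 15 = 1321 / 20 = 66.05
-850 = -850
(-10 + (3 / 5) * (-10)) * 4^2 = -256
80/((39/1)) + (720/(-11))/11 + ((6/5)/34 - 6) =-3956533/401115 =-9.86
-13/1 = -13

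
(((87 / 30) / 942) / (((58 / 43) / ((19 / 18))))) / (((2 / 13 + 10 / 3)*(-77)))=-10621 / 1183754880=-0.00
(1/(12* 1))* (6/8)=1/16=0.06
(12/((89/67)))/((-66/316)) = -42344/979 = -43.25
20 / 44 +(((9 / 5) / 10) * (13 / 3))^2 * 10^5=669245 / 11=60840.45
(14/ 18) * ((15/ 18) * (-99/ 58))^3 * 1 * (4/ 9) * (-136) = 19798625/ 146334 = 135.30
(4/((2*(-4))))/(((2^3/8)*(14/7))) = -1/4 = -0.25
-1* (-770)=770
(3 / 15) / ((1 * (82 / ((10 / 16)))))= 1 / 656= 0.00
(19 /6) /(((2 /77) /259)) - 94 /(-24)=94741 /3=31580.33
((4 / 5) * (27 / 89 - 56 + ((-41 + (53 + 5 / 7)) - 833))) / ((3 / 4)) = -8731792 / 9345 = -934.38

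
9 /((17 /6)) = 54 /17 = 3.18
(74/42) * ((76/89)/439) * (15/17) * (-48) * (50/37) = -912000/4649449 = -0.20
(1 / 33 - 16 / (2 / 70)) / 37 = -18479 / 1221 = -15.13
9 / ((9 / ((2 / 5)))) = 0.40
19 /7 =2.71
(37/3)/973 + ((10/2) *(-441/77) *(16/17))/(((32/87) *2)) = -79967519/2183412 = -36.63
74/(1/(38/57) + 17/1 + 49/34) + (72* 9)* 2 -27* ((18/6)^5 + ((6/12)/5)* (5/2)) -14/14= -7144817/1356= -5269.04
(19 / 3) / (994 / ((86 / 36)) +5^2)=817 / 56901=0.01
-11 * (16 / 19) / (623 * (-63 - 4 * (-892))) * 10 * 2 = -704 / 8297737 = -0.00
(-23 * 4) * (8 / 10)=-368 / 5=-73.60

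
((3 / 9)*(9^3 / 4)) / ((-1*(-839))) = 243 / 3356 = 0.07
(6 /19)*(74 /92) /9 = 37 /1311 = 0.03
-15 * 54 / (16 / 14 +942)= -2835 / 3301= -0.86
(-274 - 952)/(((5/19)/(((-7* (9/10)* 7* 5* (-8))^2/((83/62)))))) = -4493998490688/415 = -10828912025.75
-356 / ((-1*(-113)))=-356 / 113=-3.15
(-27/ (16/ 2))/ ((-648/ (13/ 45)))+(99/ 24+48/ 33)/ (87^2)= 179183/ 79928640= 0.00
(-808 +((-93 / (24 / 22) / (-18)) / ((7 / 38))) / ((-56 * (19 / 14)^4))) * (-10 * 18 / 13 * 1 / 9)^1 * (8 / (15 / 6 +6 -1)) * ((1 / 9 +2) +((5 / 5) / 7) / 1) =2989.15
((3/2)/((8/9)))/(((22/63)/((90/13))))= 76545/2288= 33.45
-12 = -12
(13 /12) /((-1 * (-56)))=13 /672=0.02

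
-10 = -10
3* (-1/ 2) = -3/ 2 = -1.50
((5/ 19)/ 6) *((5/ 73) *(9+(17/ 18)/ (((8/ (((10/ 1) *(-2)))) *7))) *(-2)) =-54575/ 1048572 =-0.05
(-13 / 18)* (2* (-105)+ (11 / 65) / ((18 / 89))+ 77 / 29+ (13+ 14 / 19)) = 124273831 / 892620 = 139.22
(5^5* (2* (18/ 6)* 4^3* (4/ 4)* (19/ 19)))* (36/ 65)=8640000/ 13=664615.38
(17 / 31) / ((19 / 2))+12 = 7102 / 589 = 12.06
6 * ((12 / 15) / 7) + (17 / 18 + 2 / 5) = 1279 / 630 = 2.03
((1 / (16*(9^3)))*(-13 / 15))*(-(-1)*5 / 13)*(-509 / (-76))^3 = -131872229 / 15360648192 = -0.01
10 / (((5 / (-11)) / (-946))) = 20812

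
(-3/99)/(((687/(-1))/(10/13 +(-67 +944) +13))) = 3860/98241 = 0.04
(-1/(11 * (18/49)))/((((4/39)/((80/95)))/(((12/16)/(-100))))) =637/41800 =0.02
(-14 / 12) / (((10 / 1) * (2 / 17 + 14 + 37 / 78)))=-1547 / 193490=-0.01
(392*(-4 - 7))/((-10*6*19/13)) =14014/285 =49.17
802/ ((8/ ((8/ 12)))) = 401/ 6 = 66.83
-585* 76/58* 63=-1400490/29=-48292.76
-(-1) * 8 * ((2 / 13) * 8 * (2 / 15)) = 256 / 195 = 1.31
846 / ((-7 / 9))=-7614 / 7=-1087.71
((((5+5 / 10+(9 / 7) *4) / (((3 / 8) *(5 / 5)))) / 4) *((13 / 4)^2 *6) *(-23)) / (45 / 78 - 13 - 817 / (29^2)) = 6331989079 / 8200780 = 772.12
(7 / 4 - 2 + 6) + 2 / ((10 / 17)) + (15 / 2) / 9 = 599 / 60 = 9.98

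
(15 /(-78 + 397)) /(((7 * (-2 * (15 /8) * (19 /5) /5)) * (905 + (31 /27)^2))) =-36450 /14015886731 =-0.00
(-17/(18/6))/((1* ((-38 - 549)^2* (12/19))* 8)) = -323/99235872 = -0.00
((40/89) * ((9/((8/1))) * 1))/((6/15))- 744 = -132207/178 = -742.74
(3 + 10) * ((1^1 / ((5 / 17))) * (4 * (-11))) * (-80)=155584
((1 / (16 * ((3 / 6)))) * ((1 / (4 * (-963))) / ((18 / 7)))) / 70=-1 / 5546880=-0.00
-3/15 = -1/5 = -0.20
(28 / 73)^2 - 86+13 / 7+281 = 7348850 / 37303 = 197.00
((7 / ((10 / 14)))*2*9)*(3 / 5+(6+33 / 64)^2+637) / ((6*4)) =2047341471 / 409600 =4998.39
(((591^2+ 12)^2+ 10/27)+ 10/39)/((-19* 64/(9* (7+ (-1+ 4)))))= -214119827736095/23712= -9030019725.71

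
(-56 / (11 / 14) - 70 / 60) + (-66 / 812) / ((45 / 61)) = -72.55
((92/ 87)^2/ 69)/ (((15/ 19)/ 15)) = 6992/ 22707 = 0.31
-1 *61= -61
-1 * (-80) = 80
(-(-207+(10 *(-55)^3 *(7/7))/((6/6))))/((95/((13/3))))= 21631441/285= 75899.79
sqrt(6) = 2.45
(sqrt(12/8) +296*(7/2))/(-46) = -518/23 - sqrt(6)/92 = -22.55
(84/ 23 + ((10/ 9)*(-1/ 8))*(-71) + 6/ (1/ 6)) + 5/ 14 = 49.87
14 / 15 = 0.93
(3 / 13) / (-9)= -1 / 39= -0.03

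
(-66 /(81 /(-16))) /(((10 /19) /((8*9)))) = 26752 /15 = 1783.47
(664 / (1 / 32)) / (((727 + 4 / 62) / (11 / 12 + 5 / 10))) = 2799424 / 67617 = 41.40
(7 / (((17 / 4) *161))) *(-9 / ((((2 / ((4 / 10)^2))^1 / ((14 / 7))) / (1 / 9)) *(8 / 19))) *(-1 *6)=228 / 9775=0.02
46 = 46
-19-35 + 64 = 10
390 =390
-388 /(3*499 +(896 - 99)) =-194 /1147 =-0.17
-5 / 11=-0.45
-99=-99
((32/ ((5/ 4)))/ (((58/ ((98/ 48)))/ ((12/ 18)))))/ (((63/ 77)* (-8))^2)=5929/ 422820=0.01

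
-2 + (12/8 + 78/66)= 15/22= 0.68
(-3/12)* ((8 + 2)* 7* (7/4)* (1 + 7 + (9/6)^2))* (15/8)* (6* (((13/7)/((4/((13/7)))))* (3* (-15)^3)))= 15785128125/512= 30830328.37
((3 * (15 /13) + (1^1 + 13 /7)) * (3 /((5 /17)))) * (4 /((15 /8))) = 12512 /91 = 137.49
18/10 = 1.80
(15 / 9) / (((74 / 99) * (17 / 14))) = 1155 / 629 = 1.84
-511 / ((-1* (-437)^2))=511 / 190969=0.00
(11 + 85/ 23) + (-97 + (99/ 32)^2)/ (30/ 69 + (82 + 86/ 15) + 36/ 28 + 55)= 115770470657/ 8216256512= 14.09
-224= -224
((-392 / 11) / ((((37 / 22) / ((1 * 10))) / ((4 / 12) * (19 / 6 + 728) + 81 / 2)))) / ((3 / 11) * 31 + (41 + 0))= -6893810 / 5661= -1217.77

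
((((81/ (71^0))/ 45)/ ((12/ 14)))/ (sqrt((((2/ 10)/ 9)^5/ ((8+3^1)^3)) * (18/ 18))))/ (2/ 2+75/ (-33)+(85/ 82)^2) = -128142630 * sqrt(55)/ 181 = -5250448.50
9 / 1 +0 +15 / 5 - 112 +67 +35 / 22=-691 / 22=-31.41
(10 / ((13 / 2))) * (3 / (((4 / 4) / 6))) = 360 / 13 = 27.69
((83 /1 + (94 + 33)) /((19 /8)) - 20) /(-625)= -52 /475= -0.11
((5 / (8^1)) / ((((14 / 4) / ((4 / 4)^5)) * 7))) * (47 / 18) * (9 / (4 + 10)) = 235 / 5488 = 0.04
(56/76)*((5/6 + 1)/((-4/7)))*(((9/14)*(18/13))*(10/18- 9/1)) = 231/13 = 17.77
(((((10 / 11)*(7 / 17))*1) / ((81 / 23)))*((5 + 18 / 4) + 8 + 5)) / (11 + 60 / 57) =76475 / 385407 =0.20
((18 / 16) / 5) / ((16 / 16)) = 9 / 40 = 0.22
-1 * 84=-84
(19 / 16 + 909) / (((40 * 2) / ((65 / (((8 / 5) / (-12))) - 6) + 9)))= -14111547 / 2560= -5512.32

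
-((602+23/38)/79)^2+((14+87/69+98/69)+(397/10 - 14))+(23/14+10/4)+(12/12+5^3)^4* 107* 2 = 1173909087556352952247/21763989660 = 53938138452.34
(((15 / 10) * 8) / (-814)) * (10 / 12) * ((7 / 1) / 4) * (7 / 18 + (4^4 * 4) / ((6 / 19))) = -2043125 / 29304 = -69.72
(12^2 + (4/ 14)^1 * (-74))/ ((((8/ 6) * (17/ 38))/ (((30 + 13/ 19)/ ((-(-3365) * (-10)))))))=-75207/ 400435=-0.19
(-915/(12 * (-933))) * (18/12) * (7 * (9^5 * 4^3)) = 1008556920/311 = 3242948.30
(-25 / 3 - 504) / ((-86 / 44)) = 33814 / 129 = 262.12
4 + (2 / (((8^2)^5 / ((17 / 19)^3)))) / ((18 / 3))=88377542054705 / 22094385512448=4.00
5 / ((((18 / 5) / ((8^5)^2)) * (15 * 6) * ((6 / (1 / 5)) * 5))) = 134217728 / 1215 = 110467.27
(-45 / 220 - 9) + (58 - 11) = 1663 / 44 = 37.80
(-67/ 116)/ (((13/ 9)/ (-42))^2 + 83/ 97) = -232150779/ 344397185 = -0.67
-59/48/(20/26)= -767/480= -1.60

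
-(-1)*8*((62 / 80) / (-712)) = -31 / 3560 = -0.01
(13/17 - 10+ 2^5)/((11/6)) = 2322/187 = 12.42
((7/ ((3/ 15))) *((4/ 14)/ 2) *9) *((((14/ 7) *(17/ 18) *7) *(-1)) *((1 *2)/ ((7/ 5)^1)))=-850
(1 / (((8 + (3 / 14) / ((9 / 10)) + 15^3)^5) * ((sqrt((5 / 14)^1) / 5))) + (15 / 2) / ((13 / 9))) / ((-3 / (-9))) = 15.58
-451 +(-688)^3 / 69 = -325691791 / 69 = -4720170.88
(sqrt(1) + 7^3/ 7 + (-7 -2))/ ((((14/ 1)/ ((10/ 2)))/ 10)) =1025/ 7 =146.43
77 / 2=38.50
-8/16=-1/2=-0.50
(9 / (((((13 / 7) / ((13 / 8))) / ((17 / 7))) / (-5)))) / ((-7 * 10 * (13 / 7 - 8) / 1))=-153 / 688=-0.22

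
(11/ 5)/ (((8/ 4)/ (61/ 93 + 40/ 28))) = 2.29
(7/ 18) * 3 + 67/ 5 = 14.57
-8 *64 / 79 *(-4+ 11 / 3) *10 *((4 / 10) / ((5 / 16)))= 32768 / 1185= 27.65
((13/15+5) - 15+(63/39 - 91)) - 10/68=-654149/6630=-98.67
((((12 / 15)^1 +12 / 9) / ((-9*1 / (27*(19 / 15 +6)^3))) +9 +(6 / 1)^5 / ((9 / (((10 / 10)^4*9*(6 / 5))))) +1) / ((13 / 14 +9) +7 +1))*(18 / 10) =1626685508 / 2353125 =691.29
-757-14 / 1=-771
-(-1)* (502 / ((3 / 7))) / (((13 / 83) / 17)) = 4958254 / 39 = 127134.72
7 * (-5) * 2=-70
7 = 7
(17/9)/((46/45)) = 85/46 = 1.85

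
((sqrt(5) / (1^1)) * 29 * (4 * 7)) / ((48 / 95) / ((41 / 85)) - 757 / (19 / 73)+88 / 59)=-0.62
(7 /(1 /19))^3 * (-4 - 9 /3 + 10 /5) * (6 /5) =-14115822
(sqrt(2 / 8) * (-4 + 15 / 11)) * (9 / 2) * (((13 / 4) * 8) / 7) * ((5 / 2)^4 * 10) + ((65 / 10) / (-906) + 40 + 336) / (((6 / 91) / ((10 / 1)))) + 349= 81651921497 / 1674288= 48768.15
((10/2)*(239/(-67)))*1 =-1195/67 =-17.84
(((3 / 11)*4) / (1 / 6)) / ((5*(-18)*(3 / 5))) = -4 / 33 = -0.12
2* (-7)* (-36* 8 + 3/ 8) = 16107/ 4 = 4026.75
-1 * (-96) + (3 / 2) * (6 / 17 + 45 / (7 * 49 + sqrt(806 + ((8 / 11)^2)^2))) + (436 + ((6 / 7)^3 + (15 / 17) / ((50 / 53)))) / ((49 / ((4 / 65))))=30905478400544054081 / 317705605927432450 - 49005 * sqrt(1311638) / 3421388534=97.26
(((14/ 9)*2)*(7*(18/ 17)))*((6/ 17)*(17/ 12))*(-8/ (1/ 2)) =-3136/ 17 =-184.47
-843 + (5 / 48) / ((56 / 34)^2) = -842.96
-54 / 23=-2.35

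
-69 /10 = -6.90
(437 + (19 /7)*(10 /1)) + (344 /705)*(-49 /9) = 20496913 /44415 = 461.49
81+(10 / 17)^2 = 23509 / 289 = 81.35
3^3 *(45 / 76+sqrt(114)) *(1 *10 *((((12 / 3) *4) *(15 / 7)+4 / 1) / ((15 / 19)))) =54270 / 7+91656 *sqrt(114) / 7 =147555.47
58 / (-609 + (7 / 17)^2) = -8381 / 87976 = -0.10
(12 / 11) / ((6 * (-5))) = -0.04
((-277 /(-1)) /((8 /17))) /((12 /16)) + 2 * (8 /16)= 4715 /6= 785.83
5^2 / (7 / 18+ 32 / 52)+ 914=938.89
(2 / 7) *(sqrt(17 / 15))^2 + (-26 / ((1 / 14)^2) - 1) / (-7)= 10927 / 15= 728.47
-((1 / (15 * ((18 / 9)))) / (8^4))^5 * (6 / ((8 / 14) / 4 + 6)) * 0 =0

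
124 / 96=31 / 24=1.29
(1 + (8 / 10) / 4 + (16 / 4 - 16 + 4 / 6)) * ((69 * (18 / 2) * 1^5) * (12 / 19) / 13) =-305.72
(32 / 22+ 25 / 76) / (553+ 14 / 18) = 1917 / 595232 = 0.00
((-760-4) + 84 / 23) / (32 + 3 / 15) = -87440 / 3703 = -23.61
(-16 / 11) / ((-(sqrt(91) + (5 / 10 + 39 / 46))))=-5704 / 259479 + 4232 * sqrt(91) / 259479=0.13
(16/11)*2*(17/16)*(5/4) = 85/22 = 3.86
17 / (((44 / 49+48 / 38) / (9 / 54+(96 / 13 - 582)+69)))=-623979475 / 156936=-3976.01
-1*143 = -143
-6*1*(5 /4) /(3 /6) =-15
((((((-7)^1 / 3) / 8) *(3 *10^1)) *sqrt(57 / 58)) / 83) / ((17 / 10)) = -175 *sqrt(3306) / 163676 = -0.06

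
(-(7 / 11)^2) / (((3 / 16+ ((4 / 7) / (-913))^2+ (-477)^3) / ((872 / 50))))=115386451264 / 1773179749399176725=0.00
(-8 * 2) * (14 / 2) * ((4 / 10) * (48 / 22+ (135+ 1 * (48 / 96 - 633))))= 1220464 / 55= 22190.25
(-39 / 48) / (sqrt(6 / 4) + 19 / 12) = -741 / 580 + 117 * sqrt(6) / 290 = -0.29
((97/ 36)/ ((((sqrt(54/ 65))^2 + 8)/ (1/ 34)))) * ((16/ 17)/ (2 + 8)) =1261/ 1492974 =0.00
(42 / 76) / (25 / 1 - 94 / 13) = 13 / 418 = 0.03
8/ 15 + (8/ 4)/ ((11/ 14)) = 508/ 165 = 3.08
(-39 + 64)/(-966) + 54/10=25957/4830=5.37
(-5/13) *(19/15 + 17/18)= -199/234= -0.85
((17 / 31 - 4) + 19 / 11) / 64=-147 / 5456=-0.03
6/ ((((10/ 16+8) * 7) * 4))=4/ 161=0.02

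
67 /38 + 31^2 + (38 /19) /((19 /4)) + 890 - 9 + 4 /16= 1844.43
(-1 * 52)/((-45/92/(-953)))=-4559152/45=-101314.49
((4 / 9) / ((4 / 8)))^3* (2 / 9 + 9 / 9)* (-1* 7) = -39424 / 6561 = -6.01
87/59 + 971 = 57376/59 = 972.47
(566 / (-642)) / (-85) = 283 / 27285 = 0.01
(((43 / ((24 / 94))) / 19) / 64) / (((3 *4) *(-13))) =-0.00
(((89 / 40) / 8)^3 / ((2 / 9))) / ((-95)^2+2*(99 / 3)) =6344721 / 595787776000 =0.00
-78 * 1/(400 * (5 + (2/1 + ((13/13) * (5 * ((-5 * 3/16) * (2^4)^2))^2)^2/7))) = -273/414720000009800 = -0.00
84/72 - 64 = -377/6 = -62.83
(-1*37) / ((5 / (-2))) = 74 / 5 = 14.80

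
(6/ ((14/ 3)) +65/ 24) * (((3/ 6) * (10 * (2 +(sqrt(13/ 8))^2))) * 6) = 97295/ 224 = 434.35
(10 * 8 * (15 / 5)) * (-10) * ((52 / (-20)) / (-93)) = -2080 / 31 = -67.10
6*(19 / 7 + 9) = 492 / 7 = 70.29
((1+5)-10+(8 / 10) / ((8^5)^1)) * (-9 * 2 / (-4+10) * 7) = 3440619 / 40960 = 84.00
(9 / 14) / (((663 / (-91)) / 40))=-60 / 17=-3.53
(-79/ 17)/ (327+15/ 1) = -79/ 5814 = -0.01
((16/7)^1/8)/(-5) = -0.06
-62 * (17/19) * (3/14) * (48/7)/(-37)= 75888/34447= 2.20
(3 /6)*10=5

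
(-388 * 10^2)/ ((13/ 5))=-194000/ 13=-14923.08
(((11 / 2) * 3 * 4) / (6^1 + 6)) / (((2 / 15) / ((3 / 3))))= 165 / 4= 41.25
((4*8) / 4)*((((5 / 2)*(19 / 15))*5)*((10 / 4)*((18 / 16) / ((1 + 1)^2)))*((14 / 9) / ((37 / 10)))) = 16625 / 444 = 37.44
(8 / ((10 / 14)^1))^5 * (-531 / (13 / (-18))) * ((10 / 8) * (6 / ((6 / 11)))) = 14475709366272 / 8125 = 1781625768.16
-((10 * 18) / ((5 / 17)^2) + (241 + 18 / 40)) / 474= -9289 / 1896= -4.90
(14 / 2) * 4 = 28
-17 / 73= -0.23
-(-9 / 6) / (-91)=-3 / 182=-0.02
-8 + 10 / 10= -7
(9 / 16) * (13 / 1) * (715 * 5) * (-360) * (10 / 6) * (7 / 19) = -219594375 / 38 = -5778799.34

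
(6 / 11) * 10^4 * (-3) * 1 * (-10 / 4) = 450000 / 11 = 40909.09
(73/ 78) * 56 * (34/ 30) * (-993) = -11501588/ 195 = -58982.50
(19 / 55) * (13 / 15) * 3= 247 / 275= 0.90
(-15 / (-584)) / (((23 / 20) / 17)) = 0.38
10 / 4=5 / 2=2.50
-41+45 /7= -242 /7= -34.57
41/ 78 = 0.53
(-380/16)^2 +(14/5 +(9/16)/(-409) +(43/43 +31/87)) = 101094407/177915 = 568.22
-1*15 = -15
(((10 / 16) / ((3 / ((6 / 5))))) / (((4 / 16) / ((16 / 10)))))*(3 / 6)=4 / 5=0.80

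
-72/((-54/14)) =56/3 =18.67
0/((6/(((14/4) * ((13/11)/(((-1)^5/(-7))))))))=0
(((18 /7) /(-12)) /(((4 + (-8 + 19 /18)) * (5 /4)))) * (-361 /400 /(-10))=9747 /1855000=0.01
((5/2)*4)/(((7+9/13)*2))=13/20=0.65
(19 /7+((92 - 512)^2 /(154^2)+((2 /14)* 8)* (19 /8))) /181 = 10898 /153307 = 0.07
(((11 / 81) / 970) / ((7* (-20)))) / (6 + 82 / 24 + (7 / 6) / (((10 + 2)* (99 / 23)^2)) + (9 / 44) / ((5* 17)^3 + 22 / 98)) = -60078949524 / 566048432495597275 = -0.00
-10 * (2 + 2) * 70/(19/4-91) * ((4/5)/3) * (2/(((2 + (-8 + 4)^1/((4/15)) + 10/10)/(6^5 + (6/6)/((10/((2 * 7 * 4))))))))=-11227.56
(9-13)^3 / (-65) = 64 / 65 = 0.98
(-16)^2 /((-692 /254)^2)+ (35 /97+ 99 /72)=841345019 /23224904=36.23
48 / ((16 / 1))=3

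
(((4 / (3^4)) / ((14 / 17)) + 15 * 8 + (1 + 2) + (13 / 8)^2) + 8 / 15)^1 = 22903883 / 181440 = 126.23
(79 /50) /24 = 79 /1200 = 0.07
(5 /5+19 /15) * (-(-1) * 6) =13.60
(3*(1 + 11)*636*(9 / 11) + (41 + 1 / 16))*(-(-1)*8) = 3304251 / 22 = 150193.23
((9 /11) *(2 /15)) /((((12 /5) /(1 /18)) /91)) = 91 /396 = 0.23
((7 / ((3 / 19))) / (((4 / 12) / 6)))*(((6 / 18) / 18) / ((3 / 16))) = 2128 / 27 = 78.81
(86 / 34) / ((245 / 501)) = 21543 / 4165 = 5.17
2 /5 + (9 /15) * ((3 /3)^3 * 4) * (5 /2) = 32 /5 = 6.40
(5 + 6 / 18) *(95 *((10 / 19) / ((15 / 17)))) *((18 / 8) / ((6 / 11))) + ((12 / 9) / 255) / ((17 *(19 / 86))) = 308045444 / 247095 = 1246.67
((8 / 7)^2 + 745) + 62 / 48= 879175 / 1176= 747.60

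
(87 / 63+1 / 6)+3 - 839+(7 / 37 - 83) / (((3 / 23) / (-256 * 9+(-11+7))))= 758598175 / 518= 1464475.24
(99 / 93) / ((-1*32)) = -33 / 992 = -0.03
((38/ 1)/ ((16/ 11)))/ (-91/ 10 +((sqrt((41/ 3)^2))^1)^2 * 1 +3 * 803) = 9405/ 931204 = 0.01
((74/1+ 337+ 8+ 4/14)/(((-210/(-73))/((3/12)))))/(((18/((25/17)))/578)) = 18211675/10584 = 1720.68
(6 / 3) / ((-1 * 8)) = -1 / 4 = -0.25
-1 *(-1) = 1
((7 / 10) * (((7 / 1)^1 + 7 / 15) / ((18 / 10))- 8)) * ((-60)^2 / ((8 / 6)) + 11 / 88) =-1965691 / 270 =-7280.34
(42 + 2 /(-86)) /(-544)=-1805 /23392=-0.08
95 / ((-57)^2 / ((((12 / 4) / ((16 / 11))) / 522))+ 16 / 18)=9405 / 81407032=0.00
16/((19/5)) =4.21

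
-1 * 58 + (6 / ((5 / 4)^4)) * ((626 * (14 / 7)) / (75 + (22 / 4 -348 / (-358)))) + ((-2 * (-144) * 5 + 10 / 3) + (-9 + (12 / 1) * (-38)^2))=1024970298703 / 54688125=18742.10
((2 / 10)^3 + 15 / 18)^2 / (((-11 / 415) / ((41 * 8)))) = -2709883766 / 309375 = -8759.22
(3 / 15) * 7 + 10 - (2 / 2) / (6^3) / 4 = 49243 / 4320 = 11.40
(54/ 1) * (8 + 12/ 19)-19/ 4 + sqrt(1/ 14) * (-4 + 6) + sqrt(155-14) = sqrt(14)/ 7 + sqrt(141) + 35063/ 76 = 473.76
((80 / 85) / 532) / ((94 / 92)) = 184 / 106267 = 0.00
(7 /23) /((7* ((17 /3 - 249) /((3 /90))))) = -1 /167900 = -0.00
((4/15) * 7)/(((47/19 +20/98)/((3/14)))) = 1862/12465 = 0.15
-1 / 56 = -0.02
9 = 9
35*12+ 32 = 452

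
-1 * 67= -67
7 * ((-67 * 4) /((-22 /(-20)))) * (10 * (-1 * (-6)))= -1125600 /11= -102327.27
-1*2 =-2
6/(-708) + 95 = 11209/118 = 94.99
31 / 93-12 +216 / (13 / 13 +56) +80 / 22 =-2659 / 627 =-4.24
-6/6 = -1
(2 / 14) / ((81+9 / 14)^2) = 28 / 1306449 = 0.00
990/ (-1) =-990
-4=-4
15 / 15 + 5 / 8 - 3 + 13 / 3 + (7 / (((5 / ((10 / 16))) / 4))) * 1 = 155 / 24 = 6.46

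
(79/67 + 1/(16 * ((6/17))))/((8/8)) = 8723/6432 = 1.36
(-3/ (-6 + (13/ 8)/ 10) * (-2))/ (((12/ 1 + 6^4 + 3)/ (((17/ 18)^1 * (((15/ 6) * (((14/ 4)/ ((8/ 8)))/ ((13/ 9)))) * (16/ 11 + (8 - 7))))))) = -321300/ 29183297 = -0.01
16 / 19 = 0.84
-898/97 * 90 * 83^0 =-80820/97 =-833.20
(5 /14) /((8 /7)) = 0.31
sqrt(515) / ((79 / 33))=33 * sqrt(515) / 79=9.48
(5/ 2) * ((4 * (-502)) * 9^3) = -3659580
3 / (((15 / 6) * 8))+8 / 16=13 / 20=0.65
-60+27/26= -58.96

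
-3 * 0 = 0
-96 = -96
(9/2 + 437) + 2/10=4417/10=441.70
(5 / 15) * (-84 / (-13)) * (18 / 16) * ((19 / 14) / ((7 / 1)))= 171 / 364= 0.47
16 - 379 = -363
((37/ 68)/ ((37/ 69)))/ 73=69/ 4964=0.01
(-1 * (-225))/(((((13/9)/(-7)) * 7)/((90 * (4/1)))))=-729000/13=-56076.92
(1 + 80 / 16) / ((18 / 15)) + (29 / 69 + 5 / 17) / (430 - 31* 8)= 534134 / 106743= 5.00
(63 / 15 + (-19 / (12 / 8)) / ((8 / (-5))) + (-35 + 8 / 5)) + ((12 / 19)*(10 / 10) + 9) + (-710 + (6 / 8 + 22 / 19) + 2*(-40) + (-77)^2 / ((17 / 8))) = 9643361 / 4845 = 1990.37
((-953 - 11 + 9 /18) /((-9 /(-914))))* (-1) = 880639 /9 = 97848.78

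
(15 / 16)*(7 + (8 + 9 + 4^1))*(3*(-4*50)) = -15750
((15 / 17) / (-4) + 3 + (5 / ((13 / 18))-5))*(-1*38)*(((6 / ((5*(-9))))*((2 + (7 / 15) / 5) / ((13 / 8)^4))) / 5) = 50791755776 / 35504893125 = 1.43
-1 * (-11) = 11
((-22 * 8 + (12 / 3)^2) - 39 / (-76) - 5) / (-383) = 12501 / 29108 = 0.43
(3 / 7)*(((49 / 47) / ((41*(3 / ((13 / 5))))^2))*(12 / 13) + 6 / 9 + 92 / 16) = 21728381 / 7900700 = 2.75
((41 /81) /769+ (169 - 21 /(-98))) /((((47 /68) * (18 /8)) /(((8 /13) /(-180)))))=-8027438896 /21579214293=-0.37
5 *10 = 50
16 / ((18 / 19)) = 152 / 9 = 16.89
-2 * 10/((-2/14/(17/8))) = 595/2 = 297.50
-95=-95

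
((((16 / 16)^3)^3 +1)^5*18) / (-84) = -48 / 7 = -6.86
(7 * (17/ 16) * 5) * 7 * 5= 20825/ 16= 1301.56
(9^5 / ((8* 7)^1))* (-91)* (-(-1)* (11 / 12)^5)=-508760109 / 8192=-62104.51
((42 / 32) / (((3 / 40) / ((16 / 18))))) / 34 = 70 / 153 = 0.46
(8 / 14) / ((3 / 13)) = 52 / 21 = 2.48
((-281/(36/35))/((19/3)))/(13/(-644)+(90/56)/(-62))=14024710/14991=935.54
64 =64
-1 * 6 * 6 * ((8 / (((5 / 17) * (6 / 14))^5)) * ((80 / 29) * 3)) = -12218130738688 / 163125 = -74900418.32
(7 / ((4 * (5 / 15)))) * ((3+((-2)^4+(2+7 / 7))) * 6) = 693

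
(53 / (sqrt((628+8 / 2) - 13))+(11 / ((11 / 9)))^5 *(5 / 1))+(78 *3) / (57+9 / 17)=53 *sqrt(619) / 619+48125598 / 163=295251.20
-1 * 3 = -3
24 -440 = -416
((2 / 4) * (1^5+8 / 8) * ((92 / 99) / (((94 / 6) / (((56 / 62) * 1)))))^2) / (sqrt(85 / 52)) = 13271552 * sqrt(1105) / 196501517685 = 0.00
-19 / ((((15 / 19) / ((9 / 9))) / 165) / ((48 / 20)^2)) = -571824 / 25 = -22872.96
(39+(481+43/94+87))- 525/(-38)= 554797/893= 621.27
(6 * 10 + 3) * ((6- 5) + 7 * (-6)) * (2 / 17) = -5166 / 17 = -303.88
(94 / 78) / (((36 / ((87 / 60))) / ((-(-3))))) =1363 / 9360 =0.15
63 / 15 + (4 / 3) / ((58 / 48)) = 769 / 145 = 5.30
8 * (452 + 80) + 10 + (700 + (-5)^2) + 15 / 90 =29947 / 6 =4991.17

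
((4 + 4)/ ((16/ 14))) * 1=7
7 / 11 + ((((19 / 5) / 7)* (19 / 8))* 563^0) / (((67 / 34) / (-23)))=-14.41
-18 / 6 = -3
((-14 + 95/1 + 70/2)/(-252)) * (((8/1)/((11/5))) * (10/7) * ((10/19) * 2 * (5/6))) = -580000/276507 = -2.10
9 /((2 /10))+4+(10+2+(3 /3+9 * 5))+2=109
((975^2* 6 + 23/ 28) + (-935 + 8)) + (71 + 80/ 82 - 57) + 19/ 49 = 45828015689/ 8036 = 5702839.18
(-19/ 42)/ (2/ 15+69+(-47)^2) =-95/ 478408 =-0.00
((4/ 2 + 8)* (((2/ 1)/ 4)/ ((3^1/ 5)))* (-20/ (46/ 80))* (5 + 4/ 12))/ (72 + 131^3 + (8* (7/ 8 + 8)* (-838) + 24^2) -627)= -0.00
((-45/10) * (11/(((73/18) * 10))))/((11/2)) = -81/365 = -0.22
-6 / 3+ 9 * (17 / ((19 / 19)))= 151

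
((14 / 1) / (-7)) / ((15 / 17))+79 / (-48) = -313 / 80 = -3.91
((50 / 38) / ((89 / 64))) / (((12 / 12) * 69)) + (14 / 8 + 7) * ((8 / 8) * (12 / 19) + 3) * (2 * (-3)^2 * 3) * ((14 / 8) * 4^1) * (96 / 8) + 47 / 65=1093162848563 / 7584135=144138.11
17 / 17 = 1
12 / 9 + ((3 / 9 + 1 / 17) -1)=37 / 51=0.73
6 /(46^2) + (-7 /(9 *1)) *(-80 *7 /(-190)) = -2.29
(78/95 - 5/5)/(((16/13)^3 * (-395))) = 37349/153702400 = 0.00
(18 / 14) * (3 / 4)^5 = 2187 / 7168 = 0.31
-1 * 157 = -157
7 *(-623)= -4361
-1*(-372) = 372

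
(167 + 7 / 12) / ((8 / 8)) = 2011 / 12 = 167.58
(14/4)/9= 7/18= 0.39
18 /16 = 9 /8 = 1.12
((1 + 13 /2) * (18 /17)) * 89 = 12015 /17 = 706.76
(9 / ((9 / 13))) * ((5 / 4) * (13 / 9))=845 / 36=23.47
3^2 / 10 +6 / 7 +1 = 193 / 70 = 2.76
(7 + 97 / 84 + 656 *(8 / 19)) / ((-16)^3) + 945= 944.93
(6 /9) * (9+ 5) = 28 /3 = 9.33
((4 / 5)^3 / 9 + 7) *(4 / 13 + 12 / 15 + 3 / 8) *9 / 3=2040323 / 65000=31.39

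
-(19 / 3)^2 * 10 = -3610 / 9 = -401.11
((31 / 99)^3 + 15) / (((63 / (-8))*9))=-16667744 / 78594219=-0.21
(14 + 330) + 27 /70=24107 /70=344.39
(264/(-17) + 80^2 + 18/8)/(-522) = -434297/35496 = -12.24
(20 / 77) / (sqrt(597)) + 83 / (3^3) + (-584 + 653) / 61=20*sqrt(597) / 45969 + 6926 / 1647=4.22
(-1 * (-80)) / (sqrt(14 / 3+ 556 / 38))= 8 * sqrt(627) / 11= 18.21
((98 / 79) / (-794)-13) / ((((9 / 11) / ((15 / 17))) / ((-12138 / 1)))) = 5337683120 / 31363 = 170190.45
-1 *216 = -216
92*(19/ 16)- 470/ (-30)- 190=-781/ 12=-65.08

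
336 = 336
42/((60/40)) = 28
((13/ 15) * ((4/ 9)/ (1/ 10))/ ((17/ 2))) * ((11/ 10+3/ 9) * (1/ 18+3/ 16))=3913/ 24786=0.16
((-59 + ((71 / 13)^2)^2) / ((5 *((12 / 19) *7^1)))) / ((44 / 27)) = 184420251 / 7997080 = 23.06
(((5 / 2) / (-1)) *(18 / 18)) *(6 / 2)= -15 / 2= -7.50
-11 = -11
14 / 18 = 7 / 9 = 0.78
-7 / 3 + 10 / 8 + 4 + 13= 191 / 12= 15.92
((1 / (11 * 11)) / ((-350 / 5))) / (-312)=1 / 2642640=0.00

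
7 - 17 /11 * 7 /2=35 /22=1.59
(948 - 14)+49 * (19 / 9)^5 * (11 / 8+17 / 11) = 6934.70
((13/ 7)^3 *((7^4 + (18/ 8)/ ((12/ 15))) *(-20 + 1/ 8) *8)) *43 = -105269389.91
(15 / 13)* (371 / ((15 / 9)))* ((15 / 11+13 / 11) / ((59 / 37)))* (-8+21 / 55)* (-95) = 27538723044 / 92807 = 296731.10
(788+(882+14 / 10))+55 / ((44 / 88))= 8907 / 5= 1781.40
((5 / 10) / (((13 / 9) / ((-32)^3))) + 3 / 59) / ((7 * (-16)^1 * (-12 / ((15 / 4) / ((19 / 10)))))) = -217496625 / 13057408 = -16.66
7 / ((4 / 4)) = 7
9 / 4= 2.25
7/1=7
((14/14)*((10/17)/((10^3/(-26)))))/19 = -13/16150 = -0.00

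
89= 89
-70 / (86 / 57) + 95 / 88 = -171475 / 3784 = -45.32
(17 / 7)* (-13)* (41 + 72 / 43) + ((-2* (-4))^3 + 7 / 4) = -1003585 / 1204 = -833.54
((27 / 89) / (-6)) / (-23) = 9 / 4094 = 0.00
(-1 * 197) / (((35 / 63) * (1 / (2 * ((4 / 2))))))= -7092 / 5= -1418.40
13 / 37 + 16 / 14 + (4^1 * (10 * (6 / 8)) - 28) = 905 / 259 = 3.49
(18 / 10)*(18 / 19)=162 / 95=1.71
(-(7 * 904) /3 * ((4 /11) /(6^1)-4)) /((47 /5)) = 4113200 /4653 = 883.99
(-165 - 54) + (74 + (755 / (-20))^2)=20481 / 16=1280.06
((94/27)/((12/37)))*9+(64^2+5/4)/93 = 156985/1116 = 140.67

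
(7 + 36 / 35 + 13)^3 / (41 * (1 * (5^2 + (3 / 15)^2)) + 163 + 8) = 398688256 / 51348815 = 7.76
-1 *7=-7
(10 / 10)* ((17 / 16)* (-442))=-3757 / 8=-469.62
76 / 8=19 / 2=9.50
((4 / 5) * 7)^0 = 1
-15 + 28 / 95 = -1397 / 95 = -14.71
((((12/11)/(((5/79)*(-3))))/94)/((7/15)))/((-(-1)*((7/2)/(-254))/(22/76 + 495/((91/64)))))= 13187094276/3981887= 3311.77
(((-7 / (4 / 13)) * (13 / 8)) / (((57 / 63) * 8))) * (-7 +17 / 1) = -124215 / 2432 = -51.08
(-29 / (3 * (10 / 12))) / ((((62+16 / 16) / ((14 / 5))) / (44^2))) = -224576 / 225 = -998.12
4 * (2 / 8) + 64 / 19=83 / 19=4.37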